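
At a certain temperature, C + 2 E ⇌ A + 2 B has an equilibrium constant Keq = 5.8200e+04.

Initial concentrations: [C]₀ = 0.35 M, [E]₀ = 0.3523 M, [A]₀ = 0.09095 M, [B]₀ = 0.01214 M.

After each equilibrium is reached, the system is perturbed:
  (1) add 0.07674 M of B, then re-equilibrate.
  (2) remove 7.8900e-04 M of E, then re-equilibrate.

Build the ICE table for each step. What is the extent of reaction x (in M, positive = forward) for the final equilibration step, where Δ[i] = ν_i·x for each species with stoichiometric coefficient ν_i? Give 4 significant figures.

Q₀ = 3.0857e-04 vs Keq = 5.8200e+04 ⇒ Q<K, forward
Step 1:
                   C          E          A          B
  Initial       0.35     0.3523    0.09095    0.01214
  Change     -0.1752    -0.3504     0.1752     0.3504
  Equil       0.1748   0.001855     0.2662     0.3626
  solve Keq expr → x = 0.1752; check Q = 5.8200e+04
Then add 0.07674 M of B.
Step 2:
                   C          E          A          B
  Initial     0.1748   0.001855     0.2662     0.4393
  Change  1.9425e-04 3.8850e-04 -1.9425e-04 -3.8850e-04
  Equil        0.175   0.002243      0.266     0.4389
  solve Keq expr → x = -1.9425e-04; check Q = 5.8200e+04
Then remove 7.8900e-04 M of E.
Step 3:
                   C          E          A          B
  Initial      0.175   0.001454      0.266     0.4389
  Change  3.9044e-04 7.8087e-04 -3.9044e-04 -7.8087e-04
  Equil       0.1754   0.002235     0.2656     0.4382
  solve Keq expr → x = -3.9044e-04; check Q = 5.8200e+04

x = -3.9044e-04 M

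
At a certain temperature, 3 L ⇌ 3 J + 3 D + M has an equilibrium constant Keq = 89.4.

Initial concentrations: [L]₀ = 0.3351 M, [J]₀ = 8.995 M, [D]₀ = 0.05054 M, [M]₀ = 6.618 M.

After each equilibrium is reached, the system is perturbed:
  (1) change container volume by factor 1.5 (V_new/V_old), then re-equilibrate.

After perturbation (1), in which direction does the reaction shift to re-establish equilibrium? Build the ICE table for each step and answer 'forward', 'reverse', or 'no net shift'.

Direction: forward

Q₀ = 16.52 vs Keq = 89.4 ⇒ Q<K, forward
Step 1:
                    L           J           D           M
  Initial      0.3351       8.995     0.05054       6.618
  Change     -0.02995     0.02995     0.02995    0.009982
  Equil        0.3052       9.025     0.08049       6.628
  solve Keq expr → x = 0.009982; check Q = 89.4
Then change container volume by factor 1.5 (V_new/V_old).
Step 2:
                    L           J           D           M
  Initial      0.2034       6.017     0.05366       4.419
  Change     -0.02621     0.02621     0.02621    0.008736
  Equil        0.1772       6.043     0.07986       4.427
  solve Keq expr → x = 0.008736; check Q = 89.4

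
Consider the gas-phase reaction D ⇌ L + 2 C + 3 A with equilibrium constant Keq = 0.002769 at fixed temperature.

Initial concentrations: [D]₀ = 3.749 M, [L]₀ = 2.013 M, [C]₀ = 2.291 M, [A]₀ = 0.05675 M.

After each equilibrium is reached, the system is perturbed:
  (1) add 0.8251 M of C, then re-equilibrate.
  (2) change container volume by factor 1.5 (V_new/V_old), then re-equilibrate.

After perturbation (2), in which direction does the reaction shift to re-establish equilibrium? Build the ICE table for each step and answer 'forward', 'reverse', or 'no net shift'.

Q₀ = 5.1508e-04 vs Keq = 0.002769 ⇒ Q<K, forward
Step 1:
                   D          L          C          A
  Initial      3.749      2.013      2.291    0.05675
  Change    -0.01384    0.01384    0.02768    0.04153
  Equil        3.735      2.027      2.319    0.09828
  solve Keq expr → x = 0.01384; check Q = 0.002769
Then add 0.8251 M of C.
Step 2:
                   D          L          C          A
  Initial      3.735      2.027      3.144    0.09828
  Change     0.00591   -0.00591   -0.01182   -0.01773
  Equil        3.741      2.021      3.132    0.08055
  solve Keq expr → x = -0.00591; check Q = 0.002769
Then change container volume by factor 1.5 (V_new/V_old).
Step 3:
                   D          L          C          A
  Initial      2.494      1.347      2.088     0.0537
  Change    -0.01669    0.01669    0.03338    0.05008
  Equil        2.477      1.364      2.121     0.1038
  solve Keq expr → x = 0.01669; check Q = 0.002769

Direction: forward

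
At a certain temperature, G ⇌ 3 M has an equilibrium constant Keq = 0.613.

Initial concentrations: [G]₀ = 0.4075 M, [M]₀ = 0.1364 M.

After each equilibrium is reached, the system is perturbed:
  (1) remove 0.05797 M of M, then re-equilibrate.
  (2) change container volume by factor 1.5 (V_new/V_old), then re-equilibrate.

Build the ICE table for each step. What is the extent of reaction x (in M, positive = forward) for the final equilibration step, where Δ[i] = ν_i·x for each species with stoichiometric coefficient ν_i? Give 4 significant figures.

Q₀ = 0.006228 vs Keq = 0.613 ⇒ Q<K, forward
Step 1:
                    G           M
  Initial      0.4075      0.1364
  Change      -0.1375      0.4126
  Equil          0.27       0.549
  solve Keq expr → x = 0.1375; check Q = 0.613
Then remove 0.05797 M of M.
Step 2:
                    G           M
  Initial        0.27       0.491
  Change      -0.0157     0.04711
  Equil        0.2543      0.5382
  solve Keq expr → x = 0.0157; check Q = 0.613
Then change container volume by factor 1.5 (V_new/V_old).
Step 3:
                    G           M
  Initial      0.1695      0.3588
  Change     -0.02797     0.08392
  Equil        0.1415      0.4427
  solve Keq expr → x = 0.02797; check Q = 0.613

x = 0.02797 M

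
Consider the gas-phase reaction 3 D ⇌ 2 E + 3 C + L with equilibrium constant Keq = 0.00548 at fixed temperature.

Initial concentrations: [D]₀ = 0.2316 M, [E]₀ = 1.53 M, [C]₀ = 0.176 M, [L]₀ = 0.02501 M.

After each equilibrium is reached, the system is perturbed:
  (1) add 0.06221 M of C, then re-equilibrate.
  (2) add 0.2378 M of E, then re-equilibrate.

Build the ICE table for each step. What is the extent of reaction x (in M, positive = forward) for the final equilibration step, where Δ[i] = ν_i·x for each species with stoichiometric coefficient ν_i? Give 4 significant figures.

x = -0.001372 M

Q₀ = 0.02569 vs Keq = 0.00548 ⇒ Q>K, reverse
Step 1:
                  D         E         C         L
  Initial    0.2316      1.53     0.176   0.02501
  Change    0.03148  -0.02099  -0.03148  -0.01049
  Equil      0.2631     1.509    0.1445   0.01452
  solve Keq expr → x = -0.01049; check Q = 0.00548
Then add 0.06221 M of C.
Step 2:
                  D         E         C         L
  Initial    0.2631     1.509    0.2067   0.01452
  Change    0.01879  -0.01252  -0.01879 -0.006262
  Equil      0.2819     1.496    0.1879  0.008254
  solve Keq expr → x = -0.006262; check Q = 0.00548
Then add 0.2378 M of E.
Step 3:
                  D         E         C         L
  Initial    0.2819     1.734    0.1879  0.008254
  Change   0.004117 -0.002745 -0.004117 -0.001372
  Equil       0.286     1.732    0.1838  0.006882
  solve Keq expr → x = -0.001372; check Q = 0.00548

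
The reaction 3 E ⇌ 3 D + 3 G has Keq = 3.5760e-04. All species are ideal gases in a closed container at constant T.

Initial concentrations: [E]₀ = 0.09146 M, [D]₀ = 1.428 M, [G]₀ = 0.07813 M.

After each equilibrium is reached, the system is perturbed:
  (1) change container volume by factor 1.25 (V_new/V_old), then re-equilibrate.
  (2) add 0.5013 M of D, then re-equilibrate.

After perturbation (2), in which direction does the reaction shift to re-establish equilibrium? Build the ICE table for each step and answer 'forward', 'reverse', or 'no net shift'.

Q₀ = 1.815 vs Keq = 3.5760e-04 ⇒ Q>K, reverse
Step 1:
                  E         D         G
  I         0.09146     1.428   0.07813
  C         0.06971  -0.06971  -0.06971
  E          0.1612     1.358  0.008422
  solve Keq expr → x = -0.02324; check Q = 3.5760e-04
Then change container volume by factor 1.25 (V_new/V_old).
Step 2:
                  E         D         G
  I          0.1289     1.087  0.006738
  C        -0.00157   0.00157   0.00157
  E          0.1274     1.088  0.008308
  solve Keq expr → x = 5.2329e-04; check Q = 3.5760e-04
Then add 0.5013 M of D.
Step 3:
                  E         D         G
  I          0.1274      1.59  0.008308
  C        0.002499 -0.002499 -0.002499
  E          0.1299     1.587  0.005808
  solve Keq expr → x = -8.3310e-04; check Q = 3.5760e-04

Direction: reverse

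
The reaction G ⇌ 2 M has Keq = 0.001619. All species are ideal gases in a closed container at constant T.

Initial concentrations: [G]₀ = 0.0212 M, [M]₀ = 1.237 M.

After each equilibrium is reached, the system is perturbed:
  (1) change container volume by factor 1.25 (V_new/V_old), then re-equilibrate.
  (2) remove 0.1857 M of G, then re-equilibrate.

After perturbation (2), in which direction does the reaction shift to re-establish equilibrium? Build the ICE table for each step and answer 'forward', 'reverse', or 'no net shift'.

Q₀ = 72.18 vs Keq = 0.001619 ⇒ Q>K, reverse
Step 1:
                  G         M
  I          0.0212     1.237
  C          0.6026    -1.205
  E          0.6238   0.03178
  solve Keq expr → x = -0.6026; check Q = 0.001619
Then change container volume by factor 1.25 (V_new/V_old).
Step 2:
                  G         M
  I           0.499   0.02542
  C       -0.001479  0.002959
  E          0.4976   0.02838
  solve Keq expr → x = 0.001479; check Q = 0.001619
Then remove 0.1857 M of G.
Step 3:
                  G         M
  I          0.3119   0.02838
  C        0.002904 -0.005808
  E          0.3148   0.02257
  solve Keq expr → x = -0.002904; check Q = 0.001619

Direction: reverse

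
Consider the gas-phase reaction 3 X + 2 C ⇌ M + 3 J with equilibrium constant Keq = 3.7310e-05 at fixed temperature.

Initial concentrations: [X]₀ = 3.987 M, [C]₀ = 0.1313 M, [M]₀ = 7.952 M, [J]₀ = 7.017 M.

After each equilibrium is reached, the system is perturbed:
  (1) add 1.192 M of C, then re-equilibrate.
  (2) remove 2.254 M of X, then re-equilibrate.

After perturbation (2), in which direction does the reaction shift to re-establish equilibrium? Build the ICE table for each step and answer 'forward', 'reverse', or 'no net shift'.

Direction: reverse

Q₀ = 2515 vs Keq = 3.7310e-05 ⇒ Q>K, reverse
Step 1:
                  X         C         M         J
  Initial     3.987    0.1313     7.952     7.017
  Change      6.489     4.326    -2.163    -6.489
  Equil       10.48     4.457     5.789     0.528
  solve Keq expr → x = -2.163; check Q = 3.7310e-05
Then add 1.192 M of C.
Step 2:
                  X         C         M         J
  Initial     10.48     5.649     5.789     0.528
  Change   -0.08076  -0.05384   0.02692   0.08076
  Equil        10.4     5.595     5.816    0.6088
  solve Keq expr → x = 0.02692; check Q = 3.7310e-05
Then remove 2.254 M of X.
Step 3:
                  X         C         M         J
  Initial     8.141     5.595     5.816    0.6088
  Change     0.1193   0.07955  -0.03977   -0.1193
  Equil       8.261     5.675     5.776    0.4895
  solve Keq expr → x = -0.03977; check Q = 3.7310e-05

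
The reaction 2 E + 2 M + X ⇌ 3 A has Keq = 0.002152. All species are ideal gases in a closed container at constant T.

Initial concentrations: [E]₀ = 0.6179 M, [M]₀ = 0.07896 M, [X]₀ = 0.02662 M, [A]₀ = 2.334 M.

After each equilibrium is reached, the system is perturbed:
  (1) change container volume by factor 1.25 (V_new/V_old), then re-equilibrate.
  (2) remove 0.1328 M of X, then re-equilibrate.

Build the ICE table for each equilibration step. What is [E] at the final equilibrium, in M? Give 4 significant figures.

Q₀ = 2.0065e+05 vs Keq = 0.002152 ⇒ Q>K, reverse
Step 1:
                  E         M         X         A
  I          0.6179   0.07896   0.02662     2.334
  C           1.396     1.396    0.6981    -2.094
  E           2.014     1.475    0.7247    0.2397
  solve Keq expr → x = -0.6981; check Q = 0.002152
Then change container volume by factor 1.25 (V_new/V_old).
Step 2:
                  E         M         X         A
  I           1.611      1.18    0.5798    0.1917
  C          0.0155    0.0155   0.00775  -0.02325
  E           1.627     1.196    0.5875    0.1685
  solve Keq expr → x = -0.00775; check Q = 0.002152
Then remove 0.1328 M of X.
Step 3:
                  E         M         X         A
  I           1.627     1.196    0.4547    0.1685
  C        0.008081  0.008081  0.004041  -0.01212
  E           1.635     1.204    0.4588    0.1564
  solve Keq expr → x = -0.004041; check Q = 0.002152

[E]_eq = 1.635 M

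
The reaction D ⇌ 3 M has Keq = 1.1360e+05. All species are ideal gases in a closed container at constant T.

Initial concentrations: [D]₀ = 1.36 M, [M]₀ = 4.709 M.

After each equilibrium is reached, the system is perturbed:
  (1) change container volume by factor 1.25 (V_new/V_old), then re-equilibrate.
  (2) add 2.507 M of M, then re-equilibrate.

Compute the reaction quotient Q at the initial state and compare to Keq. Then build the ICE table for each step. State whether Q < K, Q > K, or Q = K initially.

Q₀ = 76.78; Q < K (proceeds forward)

Q₀ = 76.78 vs Keq = 1.1360e+05 ⇒ Q<K, forward
Step 1:
                    D           M
  Initial        1.36       4.709
  Change       -1.354       4.062
  Equil       0.00594       8.771
  solve Keq expr → x = 1.354; check Q = 1.1360e+05
Then change container volume by factor 1.25 (V_new/V_old).
Step 2:
                    D           M
  Initial    0.004752       7.017
  Change    -0.001704    0.005112
  Equil      0.003048       7.022
  solve Keq expr → x = 0.001704; check Q = 1.1360e+05
Then add 2.507 M of M.
Step 3:
                    D           M
  Initial    0.003048       9.529
  Change     0.004536    -0.01361
  Equil      0.007584       9.515
  solve Keq expr → x = -0.004536; check Q = 1.1360e+05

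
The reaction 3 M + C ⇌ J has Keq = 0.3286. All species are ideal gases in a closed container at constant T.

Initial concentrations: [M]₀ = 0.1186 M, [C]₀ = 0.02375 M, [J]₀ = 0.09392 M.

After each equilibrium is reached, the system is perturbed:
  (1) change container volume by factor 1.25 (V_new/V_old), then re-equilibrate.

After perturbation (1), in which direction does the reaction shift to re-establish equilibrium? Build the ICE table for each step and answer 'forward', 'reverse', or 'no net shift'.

Q₀ = 2371 vs Keq = 0.3286 ⇒ Q>K, reverse
Step 1:
                    M           C           J
  I            0.1186     0.02375     0.09392
  C            0.2748     0.09161    -0.09161
  E            0.3934      0.1154    0.002309
  solve Keq expr → x = -0.09161; check Q = 0.3286
Then change container volume by factor 1.25 (V_new/V_old).
Step 2:
                    M           C           J
  I            0.3147     0.09229    0.001847
  C          0.002605  8.6847e-04 -8.6847e-04
  E            0.3174     0.09316  9.7839e-04
  solve Keq expr → x = -8.6847e-04; check Q = 0.3286

Direction: reverse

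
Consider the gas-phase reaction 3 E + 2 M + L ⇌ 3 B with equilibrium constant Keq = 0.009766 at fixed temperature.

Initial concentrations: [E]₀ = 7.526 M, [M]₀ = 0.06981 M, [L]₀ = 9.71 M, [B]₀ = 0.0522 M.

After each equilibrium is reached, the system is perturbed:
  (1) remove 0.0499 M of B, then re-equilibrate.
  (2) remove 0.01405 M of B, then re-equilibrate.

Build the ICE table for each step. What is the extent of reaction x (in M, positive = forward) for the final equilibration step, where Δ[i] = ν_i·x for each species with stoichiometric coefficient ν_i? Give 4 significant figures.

Q₀ = 7.0512e-06 vs Keq = 0.009766 ⇒ Q<K, forward
Step 1:
                   E          M          L          B
  Initial      7.526    0.06981       9.71     0.0522
  Change    -0.09159   -0.06106   -0.03053    0.09159
  Equil        7.434   0.008749      9.679     0.1438
  solve Keq expr → x = 0.03053; check Q = 0.009766
Then remove 0.0499 M of B.
Step 2:
                   E          M          L          B
  Initial      7.434   0.008749      9.679    0.09389
  Change   -0.005565   -0.00371  -0.001855   0.005565
  Equil        7.429   0.005039      9.678    0.09946
  solve Keq expr → x = 0.001855; check Q = 0.009766
Then remove 0.01405 M of B.
Step 3:
                   E          M          L          B
  Initial      7.429   0.005039      9.678    0.08541
  Change   -0.001394 -9.2926e-04 -4.6463e-04   0.001394
  Equil        7.427    0.00411      9.677     0.0868
  solve Keq expr → x = 4.6463e-04; check Q = 0.009766

x = 4.6463e-04 M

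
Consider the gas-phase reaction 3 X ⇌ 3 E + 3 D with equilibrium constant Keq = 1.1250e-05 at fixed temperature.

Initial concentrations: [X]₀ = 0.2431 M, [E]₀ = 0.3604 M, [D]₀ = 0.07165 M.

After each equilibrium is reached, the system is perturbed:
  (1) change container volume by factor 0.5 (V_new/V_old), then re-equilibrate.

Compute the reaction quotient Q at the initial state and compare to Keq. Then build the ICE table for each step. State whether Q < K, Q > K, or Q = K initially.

Q₀ = 0.001199; Q > K (proceeds reverse)

Q₀ = 0.001199 vs Keq = 1.1250e-05 ⇒ Q>K, reverse
Step 1:
                  X         E         D
  Initial    0.2431    0.3604   0.07165
  Change    0.05043  -0.05043  -0.05043
  Equil      0.2935      0.31   0.02122
  solve Keq expr → x = -0.01681; check Q = 1.1250e-05
Then change container volume by factor 0.5 (V_new/V_old).
Step 2:
                  X         E         D
  Initial    0.5871    0.6199   0.04244
  Change    0.01978  -0.01978  -0.01978
  Equil      0.6068    0.6002   0.02266
  solve Keq expr → x = -0.006594; check Q = 1.1250e-05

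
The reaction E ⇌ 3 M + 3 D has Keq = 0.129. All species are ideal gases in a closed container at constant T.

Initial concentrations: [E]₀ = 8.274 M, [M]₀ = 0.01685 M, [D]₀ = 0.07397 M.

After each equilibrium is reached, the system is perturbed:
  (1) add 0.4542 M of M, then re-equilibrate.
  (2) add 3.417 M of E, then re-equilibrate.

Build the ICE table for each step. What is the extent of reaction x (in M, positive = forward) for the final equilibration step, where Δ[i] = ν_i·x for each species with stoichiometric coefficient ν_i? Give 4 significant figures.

Q₀ = 2.3402e-10 vs Keq = 0.129 ⇒ Q<K, forward
Step 1:
                  E         M         D
  init        8.274   0.01685   0.07397
  Δ         -0.3198    0.9593    0.9593
  eq          7.954    0.9761     1.033
  solve Keq expr → x = 0.3198; check Q = 0.129
Then add 0.4542 M of M.
Step 2:
                  E         M         D
  init        7.954      1.43     1.033
  Δ         0.06888   -0.2067   -0.2067
  eq          8.023     1.224    0.8266
  solve Keq expr → x = -0.06888; check Q = 0.129
Then add 3.417 M of E.
Step 3:
                  E         M         D
  init        11.44     1.224    0.8266
  Δ        -0.01996   0.05987   0.05987
  eq          11.42     1.284    0.8865
  solve Keq expr → x = 0.01996; check Q = 0.129

x = 0.01996 M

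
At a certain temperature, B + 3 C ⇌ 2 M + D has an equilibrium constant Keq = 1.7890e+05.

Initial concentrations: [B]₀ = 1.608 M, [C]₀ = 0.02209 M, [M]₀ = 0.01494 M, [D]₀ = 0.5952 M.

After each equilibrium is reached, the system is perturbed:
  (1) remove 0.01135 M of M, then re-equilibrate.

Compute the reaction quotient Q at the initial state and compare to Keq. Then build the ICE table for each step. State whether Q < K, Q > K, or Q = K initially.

Q₀ = 7.665; Q < K (proceeds forward)

Q₀ = 7.665 vs Keq = 1.7890e+05 ⇒ Q<K, forward
Step 1:
                   B          C          M          D
  init         1.608    0.02209    0.01494     0.5952
  Δ        -0.006962   -0.02088    0.01392   0.006962
  eq           1.601   0.001205    0.02886     0.6022
  solve Keq expr → x = 0.006962; check Q = 1.7890e+05
Then remove 0.01135 M of M.
Step 2:
                   B          C          M          D
  init         1.601   0.001205    0.01751     0.6022
  Δ       -1.1136e-04 -3.3409e-04 2.2272e-04 1.1136e-04
  eq           1.601 8.7131e-04    0.01774     0.6023
  solve Keq expr → x = 1.1136e-04; check Q = 1.7890e+05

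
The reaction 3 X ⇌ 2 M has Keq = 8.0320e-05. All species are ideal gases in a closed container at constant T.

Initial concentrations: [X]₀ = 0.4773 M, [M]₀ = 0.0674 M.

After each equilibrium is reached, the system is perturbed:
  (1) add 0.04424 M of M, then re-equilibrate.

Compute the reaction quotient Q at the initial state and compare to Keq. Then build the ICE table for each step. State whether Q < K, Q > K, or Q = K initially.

Q₀ = 0.04178; Q > K (proceeds reverse)

Q₀ = 0.04178 vs Keq = 8.0320e-05 ⇒ Q>K, reverse
Step 1:
                  X         M
  init       0.4773    0.0674
  Δ         0.09528  -0.06352
  eq         0.5726  0.003883
  solve Keq expr → x = -0.03176; check Q = 8.0320e-05
Then add 0.04424 M of M.
Step 2:
                  X         M
  init       0.5726   0.04812
  Δ         0.06534  -0.04356
  eq         0.6379  0.004566
  solve Keq expr → x = -0.02178; check Q = 8.0320e-05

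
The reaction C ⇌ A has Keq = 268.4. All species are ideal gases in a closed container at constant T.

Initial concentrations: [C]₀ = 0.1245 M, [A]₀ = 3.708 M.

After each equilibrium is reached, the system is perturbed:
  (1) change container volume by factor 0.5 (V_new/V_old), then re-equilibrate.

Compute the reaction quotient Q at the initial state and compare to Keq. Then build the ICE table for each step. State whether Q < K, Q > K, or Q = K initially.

Q₀ = 29.78; Q < K (proceeds forward)

Q₀ = 29.78 vs Keq = 268.4 ⇒ Q<K, forward
Step 1:
                  C         A
  Initial    0.1245     3.708
  Change    -0.1103    0.1103
  Equil     0.01423     3.818
  solve Keq expr → x = 0.1103; check Q = 268.4
Then change container volume by factor 0.5 (V_new/V_old).
Step 2:
                  C         A
  Initial   0.02845     7.637
  Change          0         0
  Equil     0.02845     7.637
  solve Keq expr → x = 0; check Q = 268.4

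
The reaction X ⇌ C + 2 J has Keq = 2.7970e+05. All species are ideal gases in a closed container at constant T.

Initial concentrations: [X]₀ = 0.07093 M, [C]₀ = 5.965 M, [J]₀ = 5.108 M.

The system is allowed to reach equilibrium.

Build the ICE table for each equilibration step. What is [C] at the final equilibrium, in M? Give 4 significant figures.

Q₀ = 2194 vs Keq = 2.7970e+05 ⇒ Q<K, forward
Step 1:
                    X           C           J
  Initial     0.07093       5.965       5.108
  Change     -0.07034     0.07034      0.1407
  Equil    5.9444e-04       6.035       5.249
  solve Keq expr → x = 0.07034; check Q = 2.7970e+05

[C]_eq = 6.035 M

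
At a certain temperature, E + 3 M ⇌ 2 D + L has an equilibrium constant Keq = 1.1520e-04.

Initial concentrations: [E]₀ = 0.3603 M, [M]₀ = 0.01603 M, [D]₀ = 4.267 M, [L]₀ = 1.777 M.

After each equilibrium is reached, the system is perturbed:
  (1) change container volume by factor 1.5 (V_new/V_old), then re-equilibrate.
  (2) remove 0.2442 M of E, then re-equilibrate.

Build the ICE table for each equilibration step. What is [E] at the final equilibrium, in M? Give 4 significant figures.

Q₀ = 2.1801e+07 vs Keq = 1.1520e-04 ⇒ Q>K, reverse
Step 1:
                    E           M           D           L
  I            0.3603     0.01603       4.267       1.777
  C             1.726       5.179      -3.452      -1.726
  E             2.087       5.195      0.8146     0.05078
  solve Keq expr → x = -1.726; check Q = 1.1520e-04
Then change container volume by factor 1.5 (V_new/V_old).
Step 2:
                    E           M           D           L
  I             1.391       3.463       0.543     0.03385
  C          0.008986     0.02696    -0.01797   -0.008986
  E               1.4        3.49      0.5251     0.02487
  solve Keq expr → x = -0.008986; check Q = 1.1520e-04
Then remove 0.2442 M of E.
Step 3:
                    E           M           D           L
  I             1.156        3.49      0.5251     0.02487
  C          0.003519     0.01056   -0.007039   -0.003519
  E             1.159       3.501       0.518     0.02135
  solve Keq expr → x = -0.003519; check Q = 1.1520e-04

[E]_eq = 1.159 M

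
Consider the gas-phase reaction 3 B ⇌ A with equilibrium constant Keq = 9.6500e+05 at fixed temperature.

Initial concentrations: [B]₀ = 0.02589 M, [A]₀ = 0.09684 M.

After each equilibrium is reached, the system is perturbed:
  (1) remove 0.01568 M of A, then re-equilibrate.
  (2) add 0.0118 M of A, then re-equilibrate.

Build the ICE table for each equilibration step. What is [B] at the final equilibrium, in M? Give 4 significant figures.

Q₀ = 5580 vs Keq = 9.6500e+05 ⇒ Q<K, forward
Step 1:
                   B          A
  init       0.02589    0.09684
  Δ         -0.02113   0.007044
  eq        0.004757     0.1039
  solve Keq expr → x = 0.007044; check Q = 9.6500e+05
Then remove 0.01568 M of A.
Step 2:
                   B          A
  init      0.004757     0.0882
  Δ       -2.5108e-04 8.3694e-05
  eq        0.004506    0.08829
  solve Keq expr → x = 8.3694e-05; check Q = 9.6500e+05
Then add 0.0118 M of A.
Step 3:
                   B          A
  init      0.004506     0.1001
  Δ       1.9142e-04 -6.3805e-05
  eq        0.004697        0.1
  solve Keq expr → x = -6.3805e-05; check Q = 9.6500e+05

[B]_eq = 0.004697 M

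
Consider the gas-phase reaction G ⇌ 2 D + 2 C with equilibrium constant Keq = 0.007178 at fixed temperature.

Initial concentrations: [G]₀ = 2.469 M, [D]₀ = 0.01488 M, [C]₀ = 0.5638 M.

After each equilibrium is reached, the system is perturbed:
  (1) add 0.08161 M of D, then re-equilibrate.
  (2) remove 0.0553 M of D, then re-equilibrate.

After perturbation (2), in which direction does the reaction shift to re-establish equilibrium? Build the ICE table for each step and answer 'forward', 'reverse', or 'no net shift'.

Q₀ = 2.8506e-05 vs Keq = 0.007178 ⇒ Q<K, forward
Step 1:
                    G           D           C
  Initial       2.469     0.01488      0.5638
  Change     -0.08238      0.1648      0.1648
  Equil         2.387      0.1796      0.7286
  solve Keq expr → x = 0.08238; check Q = 0.007178
Then add 0.08161 M of D.
Step 2:
                    G           D           C
  Initial       2.387      0.2613      0.7286
  Change      0.03162    -0.06324    -0.06324
  Equil         2.418       0.198      0.6653
  solve Keq expr → x = -0.03162; check Q = 0.007178
Then remove 0.0553 M of D.
Step 3:
                    G           D           C
  Initial       2.418      0.1427      0.6653
  Change     -0.02129     0.04257     0.04257
  Equil         2.397      0.1853      0.7079
  solve Keq expr → x = 0.02129; check Q = 0.007178

Direction: forward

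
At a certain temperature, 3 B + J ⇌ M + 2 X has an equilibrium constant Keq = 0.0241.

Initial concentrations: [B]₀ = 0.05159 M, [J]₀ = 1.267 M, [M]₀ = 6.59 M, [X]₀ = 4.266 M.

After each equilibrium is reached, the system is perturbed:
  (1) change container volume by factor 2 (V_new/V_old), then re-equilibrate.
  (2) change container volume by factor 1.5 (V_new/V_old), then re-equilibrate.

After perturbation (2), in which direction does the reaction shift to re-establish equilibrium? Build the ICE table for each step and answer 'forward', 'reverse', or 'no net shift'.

Direction: reverse

Q₀ = 6.8937e+05 vs Keq = 0.0241 ⇒ Q>K, reverse
Step 1:
                    B           J           M           X
  I           0.05159       1.267        6.59       4.266
  C             4.635       1.545      -1.545       -3.09
  E             4.687       2.812       5.045       1.176
  solve Keq expr → x = -1.545; check Q = 0.0241
Then change container volume by factor 2 (V_new/V_old).
Step 2:
                    B           J           M           X
  I             2.343       1.406       2.522       0.588
  C            0.1683      0.0561     -0.0561     -0.1122
  E             2.512       1.462       2.466      0.4758
  solve Keq expr → x = -0.0561; check Q = 0.0241
Then change container volume by factor 1.5 (V_new/V_old).
Step 3:
                    B           J           M           X
  I             1.674      0.9747       1.644      0.3172
  C           0.05967     0.01989    -0.01989    -0.03978
  E             1.734      0.9946       1.624      0.2774
  solve Keq expr → x = -0.01989; check Q = 0.0241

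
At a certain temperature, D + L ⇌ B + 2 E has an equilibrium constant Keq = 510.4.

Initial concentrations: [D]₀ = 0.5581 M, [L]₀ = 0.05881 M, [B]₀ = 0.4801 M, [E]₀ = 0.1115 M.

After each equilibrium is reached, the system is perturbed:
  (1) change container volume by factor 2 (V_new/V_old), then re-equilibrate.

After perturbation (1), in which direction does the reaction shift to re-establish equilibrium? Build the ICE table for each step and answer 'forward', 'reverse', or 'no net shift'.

Direction: forward

Q₀ = 0.1819 vs Keq = 510.4 ⇒ Q<K, forward
Step 1:
                  D         L         B         E
  I          0.5581   0.05881    0.4801    0.1115
  C         -0.0587   -0.0587    0.0587    0.1174
  E          0.4994 1.1075e-04    0.5388    0.2289
  solve Keq expr → x = 0.0587; check Q = 510.4
Then change container volume by factor 2 (V_new/V_old).
Step 2:
                  D         L         B         E
  I          0.2497 5.5376e-05    0.2694    0.1144
  C       -2.7655e-05 -2.7655e-05 2.7655e-05 5.5311e-05
  E          0.2497 2.7721e-05    0.2694    0.1145
  solve Keq expr → x = 2.7655e-05; check Q = 510.4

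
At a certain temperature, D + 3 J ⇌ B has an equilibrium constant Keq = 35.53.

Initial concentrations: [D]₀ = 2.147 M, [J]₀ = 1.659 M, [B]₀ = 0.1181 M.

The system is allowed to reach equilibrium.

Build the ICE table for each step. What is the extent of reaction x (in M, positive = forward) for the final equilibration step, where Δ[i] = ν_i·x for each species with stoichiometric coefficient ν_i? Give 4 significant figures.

x = 0.4809 M

Q₀ = 0.01205 vs Keq = 35.53 ⇒ Q<K, forward
Step 1:
                  D         J         B
  Initial     2.147     1.659    0.1181
  Change    -0.4809    -1.443    0.4809
  Equil       1.666    0.2163     0.599
  solve Keq expr → x = 0.4809; check Q = 35.53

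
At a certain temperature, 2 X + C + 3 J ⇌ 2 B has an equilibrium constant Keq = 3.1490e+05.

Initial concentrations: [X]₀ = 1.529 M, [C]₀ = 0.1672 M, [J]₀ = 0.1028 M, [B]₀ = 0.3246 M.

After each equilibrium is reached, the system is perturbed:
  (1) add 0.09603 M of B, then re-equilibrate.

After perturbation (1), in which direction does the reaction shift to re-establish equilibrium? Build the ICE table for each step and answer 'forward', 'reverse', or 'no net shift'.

Q₀ = 248.1 vs Keq = 3.1490e+05 ⇒ Q<K, forward
Step 1:
                  X         C         J         B
  init        1.529    0.1672    0.1028    0.3246
  Δ        -0.06074  -0.03037  -0.09111   0.06074
  eq          1.468    0.1368   0.01169    0.3853
  solve Keq expr → x = 0.03037; check Q = 3.1490e+05
Then add 0.09603 M of B.
Step 2:
                  X         C         J         B
  init        1.468    0.1368   0.01169    0.4814
  Δ        0.001213 6.0651e-04   0.00182 -0.001213
  eq          1.469    0.1374   0.01351    0.4802
  solve Keq expr → x = -6.0651e-04; check Q = 3.1490e+05

Direction: reverse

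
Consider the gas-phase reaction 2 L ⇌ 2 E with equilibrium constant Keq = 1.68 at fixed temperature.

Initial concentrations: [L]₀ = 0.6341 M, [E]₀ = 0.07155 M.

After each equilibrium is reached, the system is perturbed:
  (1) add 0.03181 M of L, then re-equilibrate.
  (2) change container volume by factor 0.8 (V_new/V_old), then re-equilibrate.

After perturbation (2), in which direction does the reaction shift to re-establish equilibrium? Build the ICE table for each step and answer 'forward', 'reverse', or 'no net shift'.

Direction: no net shift

Q₀ = 0.01273 vs Keq = 1.68 ⇒ Q<K, forward
Step 1:
                    L           E
  I            0.6341     0.07155
  C           -0.3268      0.3268
  E            0.3073      0.3983
  solve Keq expr → x = 0.1634; check Q = 1.68
Then add 0.03181 M of L.
Step 2:
                    L           E
  I            0.3391      0.3983
  C          -0.01796     0.01796
  E            0.3212      0.4163
  solve Keq expr → x = 0.008978; check Q = 1.68
Then change container volume by factor 0.8 (V_new/V_old).
Step 3:
                    L           E
  I            0.4015      0.5204
  C                 0           0
  E            0.4015      0.5204
  solve Keq expr → x = 0; check Q = 1.68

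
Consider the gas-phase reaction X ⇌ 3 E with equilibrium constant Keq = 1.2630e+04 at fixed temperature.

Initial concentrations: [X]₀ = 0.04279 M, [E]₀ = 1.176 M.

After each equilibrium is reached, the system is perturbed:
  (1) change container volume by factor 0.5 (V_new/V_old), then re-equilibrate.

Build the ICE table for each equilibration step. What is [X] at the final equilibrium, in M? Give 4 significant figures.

[X]_eq = 0.001399 M

Q₀ = 38.01 vs Keq = 1.2630e+04 ⇒ Q<K, forward
Step 1:
                   X          E
  I          0.04279      1.176
  C         -0.04261     0.1278
  E       1.7550e-04      1.304
  solve Keq expr → x = 0.04261; check Q = 1.2630e+04
Then change container volume by factor 0.5 (V_new/V_old).
Step 2:
                   X          E
  I       3.5100e-04      2.608
  C         0.001048  -0.003144
  E         0.001399      2.605
  solve Keq expr → x = -0.001048; check Q = 1.2630e+04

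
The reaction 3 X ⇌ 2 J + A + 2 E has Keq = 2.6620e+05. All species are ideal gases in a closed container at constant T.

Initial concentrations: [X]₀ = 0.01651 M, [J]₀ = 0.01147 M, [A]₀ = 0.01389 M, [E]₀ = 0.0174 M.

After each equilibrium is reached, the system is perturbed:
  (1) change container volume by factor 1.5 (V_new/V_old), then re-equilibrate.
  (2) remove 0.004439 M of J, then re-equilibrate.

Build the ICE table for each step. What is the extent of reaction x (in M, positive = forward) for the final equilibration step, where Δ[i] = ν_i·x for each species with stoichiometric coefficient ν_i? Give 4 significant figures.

x = 1.0954e-06 M

Q₀ = 1.2294e-04 vs Keq = 2.6620e+05 ⇒ Q<K, forward
Step 1:
                    X           J           A           E
  init        0.01651     0.01147     0.01389      0.0174
  Δ          -0.01648     0.01099    0.005493     0.01099
  eq       3.0929e-05     0.02246     0.01938     0.02839
  solve Keq expr → x = 0.005493; check Q = 2.6620e+05
Then change container volume by factor 1.5 (V_new/V_old).
Step 2:
                    X           J           A           E
  init     2.0619e-05     0.01497     0.01292     0.01892
  Δ       -4.8791e-06  3.2527e-06  1.6264e-06  3.2527e-06
  eq       1.5740e-05     0.01497     0.01292     0.01893
  solve Keq expr → x = 1.6264e-06; check Q = 2.6620e+05
Then remove 0.004439 M of J.
Step 3:
                    X           J           A           E
  init     1.5740e-05     0.01053     0.01292     0.01893
  Δ       -3.2861e-06  2.1907e-06  1.0954e-06  2.1907e-06
  eq       1.2454e-05     0.01054     0.01292     0.01893
  solve Keq expr → x = 1.0954e-06; check Q = 2.6620e+05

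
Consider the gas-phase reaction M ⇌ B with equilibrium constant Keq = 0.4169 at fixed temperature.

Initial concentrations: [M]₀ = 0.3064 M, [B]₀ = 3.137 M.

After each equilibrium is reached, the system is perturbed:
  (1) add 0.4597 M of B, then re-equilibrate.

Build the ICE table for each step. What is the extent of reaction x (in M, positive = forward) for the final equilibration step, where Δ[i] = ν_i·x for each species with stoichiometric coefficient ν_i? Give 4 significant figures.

x = -0.3244 M

Q₀ = 10.24 vs Keq = 0.4169 ⇒ Q>K, reverse
Step 1:
                    M           B
  I            0.3064       3.137
  C             2.124      -2.124
  E              2.43       1.013
  solve Keq expr → x = -2.124; check Q = 0.4169
Then add 0.4597 M of B.
Step 2:
                    M           B
  I              2.43       1.473
  C            0.3244     -0.3244
  E             2.755       1.148
  solve Keq expr → x = -0.3244; check Q = 0.4169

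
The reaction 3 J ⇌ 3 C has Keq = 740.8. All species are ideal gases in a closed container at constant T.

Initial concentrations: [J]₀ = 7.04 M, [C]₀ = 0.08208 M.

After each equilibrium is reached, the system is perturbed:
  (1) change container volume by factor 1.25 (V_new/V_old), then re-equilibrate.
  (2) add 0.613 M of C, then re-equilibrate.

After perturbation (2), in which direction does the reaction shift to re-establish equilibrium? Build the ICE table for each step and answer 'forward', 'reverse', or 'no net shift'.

Direction: reverse

Q₀ = 1.5849e-06 vs Keq = 740.8 ⇒ Q<K, forward
Step 1:
                   J          C
  Initial       7.04    0.08208
  Change      -6.331      6.331
  Equil       0.7088      6.413
  solve Keq expr → x = 2.11; check Q = 740.8
Then change container volume by factor 1.25 (V_new/V_old).
Step 2:
                   J          C
  Initial      0.567      5.131
  Change           0          0
  Equil        0.567      5.131
  solve Keq expr → x = 0; check Q = 740.8
Then add 0.613 M of C.
Step 3:
                   J          C
  Initial      0.567      5.744
  Change     0.06101   -0.06101
  Equil        0.628      5.683
  solve Keq expr → x = -0.02034; check Q = 740.8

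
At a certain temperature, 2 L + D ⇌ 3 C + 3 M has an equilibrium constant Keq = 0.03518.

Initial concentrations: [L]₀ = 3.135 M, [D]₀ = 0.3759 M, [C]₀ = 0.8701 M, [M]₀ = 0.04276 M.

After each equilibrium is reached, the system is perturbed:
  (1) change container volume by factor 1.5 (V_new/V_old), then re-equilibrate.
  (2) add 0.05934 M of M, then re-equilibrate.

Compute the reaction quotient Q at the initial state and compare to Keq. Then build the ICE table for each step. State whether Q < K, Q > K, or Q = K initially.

Q₀ = 1.3940e-05 vs Keq = 0.03518 ⇒ Q<K, forward
Step 1:
                  L         D         C         M
  Initial     3.135    0.3759    0.8701   0.04276
  Change    -0.2136   -0.1068    0.3204    0.3204
  Equil       2.921    0.2691      1.19    0.3631
  solve Keq expr → x = 0.1068; check Q = 0.03518
Then change container volume by factor 1.5 (V_new/V_old).
Step 2:
                  L         D         C         M
  Initial     1.948    0.1794    0.7937    0.2421
  Change   -0.04721  -0.02361   0.07082   0.07082
  Equil         1.9    0.1558    0.8645    0.3129
  solve Keq expr → x = 0.02361; check Q = 0.03518
Then add 0.05934 M of M.
Step 3:
                  L         D         C         M
  Initial       1.9    0.1558    0.8645    0.3723
  Change    0.02351   0.01176  -0.03527  -0.03527
  Equil       1.924    0.1676    0.8292     0.337
  solve Keq expr → x = -0.01176; check Q = 0.03518

Q₀ = 1.3940e-05; Q < K (proceeds forward)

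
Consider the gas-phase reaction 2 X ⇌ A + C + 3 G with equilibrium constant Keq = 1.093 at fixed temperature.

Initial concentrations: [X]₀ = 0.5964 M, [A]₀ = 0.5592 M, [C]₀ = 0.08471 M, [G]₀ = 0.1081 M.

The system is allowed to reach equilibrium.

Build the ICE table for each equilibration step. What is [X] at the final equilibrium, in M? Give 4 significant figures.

[X]_eq = 0.2288 M

Q₀ = 1.6823e-04 vs Keq = 1.093 ⇒ Q<K, forward
Step 1:
                   X          A          C          G
  I           0.5964     0.5592    0.08471     0.1081
  C          -0.3676     0.1838     0.1838     0.5514
  E           0.2288      0.743     0.2685     0.6595
  solve Keq expr → x = 0.1838; check Q = 1.093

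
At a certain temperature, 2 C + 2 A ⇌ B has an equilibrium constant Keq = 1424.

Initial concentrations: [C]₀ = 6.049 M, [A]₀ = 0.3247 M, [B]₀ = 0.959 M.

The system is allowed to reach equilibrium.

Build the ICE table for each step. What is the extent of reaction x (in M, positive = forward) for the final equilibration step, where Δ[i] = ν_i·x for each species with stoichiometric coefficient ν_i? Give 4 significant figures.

x = 0.1599 M

Q₀ = 0.2486 vs Keq = 1424 ⇒ Q<K, forward
Step 1:
                  C         A         B
  init        6.049    0.3247     0.959
  Δ         -0.3198   -0.3198    0.1599
  eq          5.729  0.004893     1.119
  solve Keq expr → x = 0.1599; check Q = 1424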